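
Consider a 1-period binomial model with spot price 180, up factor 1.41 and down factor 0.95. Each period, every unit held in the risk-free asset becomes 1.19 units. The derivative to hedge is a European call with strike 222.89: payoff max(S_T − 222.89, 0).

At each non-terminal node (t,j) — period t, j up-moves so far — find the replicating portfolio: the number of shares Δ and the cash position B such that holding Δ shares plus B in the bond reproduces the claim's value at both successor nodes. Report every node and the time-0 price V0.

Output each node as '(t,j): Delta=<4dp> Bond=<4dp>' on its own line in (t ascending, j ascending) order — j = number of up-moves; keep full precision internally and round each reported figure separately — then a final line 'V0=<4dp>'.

(0,0): Delta=0.3733 Bond=-53.6436
V0=13.5521

Under the risk-neutral measure, an up-move has probability p* = (R−d)/(u−d) = 0.5217 and values discount at R = 1.19.
Terminal payoffs: V(1,0)=0.0000, V(1,1)=30.9100
  t=0,j=0: stock 180.0000 → up 253.8000 (V=30.9100), down 171.0000 (V=0.0000). Price 13.5521; hedge Δ=0.3733, bond B=-53.6436.
Self-financing check: at every node Δ·S+B equals the discounted successor values.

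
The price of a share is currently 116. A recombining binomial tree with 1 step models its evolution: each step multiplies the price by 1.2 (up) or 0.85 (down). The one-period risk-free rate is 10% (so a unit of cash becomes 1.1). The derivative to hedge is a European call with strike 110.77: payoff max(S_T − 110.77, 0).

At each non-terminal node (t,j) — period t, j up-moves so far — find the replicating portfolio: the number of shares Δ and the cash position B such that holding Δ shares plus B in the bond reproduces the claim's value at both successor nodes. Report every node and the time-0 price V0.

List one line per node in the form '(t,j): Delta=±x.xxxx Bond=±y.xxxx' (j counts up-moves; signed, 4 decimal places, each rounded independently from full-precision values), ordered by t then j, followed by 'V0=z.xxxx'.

(0,0): Delta=0.7002 Bond=-62.7675
V0=18.4610

The replicating-portfolio and risk-neutral prices coincide; use p* = (1.1−0.85)/(1.2−0.85) = 0.7143 for the latter.
At expiry t=1: V(1,0)=0.0000, V(1,1)=28.4300
  t=0,j=0: stock 116.0000 → up 139.2000 (V=28.4300), down 98.6000 (V=0.0000). Price 18.4610; hedge Δ=0.7002, bond B=-62.7675.
Self-financing check: at every node Δ·S+B equals the discounted successor values.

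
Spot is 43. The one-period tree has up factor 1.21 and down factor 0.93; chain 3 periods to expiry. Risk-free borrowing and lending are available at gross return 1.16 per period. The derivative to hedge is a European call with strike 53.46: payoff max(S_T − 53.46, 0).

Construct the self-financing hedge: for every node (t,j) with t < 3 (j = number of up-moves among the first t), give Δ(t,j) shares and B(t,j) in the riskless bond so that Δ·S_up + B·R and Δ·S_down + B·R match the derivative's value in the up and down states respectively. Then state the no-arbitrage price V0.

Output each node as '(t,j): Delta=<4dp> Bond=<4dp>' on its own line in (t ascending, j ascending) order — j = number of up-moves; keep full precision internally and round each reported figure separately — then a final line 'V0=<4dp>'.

(0,0): Delta=0.8263 Bond=-26.2868
(1,0): Delta=0.3219 Bond=-10.3191
(1,1): Delta=0.9106 Bond=-34.8782
(2,0): Delta=0.0000 Bond=0.0000
(2,1): Delta=0.3756 Bond=-14.5724
(2,2): Delta=1.0000 Bond=-46.0862
V0=9.2452

Since d<R<u, set p* = (R−d)/(u−d) = 0.8214; price each node as the discounted p*-expectation of its children.
Terminal payoffs: V(3,0)=0.0000, V(3,1)=0.0000, V(3,2)=5.0894, V(3,3)=22.7171
  t=2,j=0: stock 37.1907 → up 45.0007 (V=0.0000), down 34.5874 (V=0.0000). Price 0.0000; hedge Δ=0.0000, bond B=0.0000.
  t=2,j=1: stock 48.3879 → up 58.5494 (V=5.0894), down 45.0007 (V=0.0000). Price 3.6039; hedge Δ=0.3756, bond B=-14.5724.
  t=2,j=2: stock 62.9563 → up 76.1771 (V=22.7171), down 58.5494 (V=5.0894). Price 16.8701; hedge Δ=1.0000, bond B=-46.0862.
  t=1,j=0: stock 39.9900 → up 48.3879 (V=3.6039), down 37.1907 (V=0.0000). Price 2.5520; hedge Δ=0.3219, bond B=-10.3191.
  t=1,j=1: stock 52.0300 → up 62.9563 (V=16.8701), down 48.3879 (V=3.6039). Price 12.5010; hedge Δ=0.9106, bond B=-34.8782.
  t=0,j=0: stock 43.0000 → up 52.0300 (V=12.5010), down 39.9900 (V=2.5520). Price 9.2452; hedge Δ=0.8263, bond B=-26.2868.
Check: Δ(0,0)·S0 + B(0,0) = 9.2452 = V0.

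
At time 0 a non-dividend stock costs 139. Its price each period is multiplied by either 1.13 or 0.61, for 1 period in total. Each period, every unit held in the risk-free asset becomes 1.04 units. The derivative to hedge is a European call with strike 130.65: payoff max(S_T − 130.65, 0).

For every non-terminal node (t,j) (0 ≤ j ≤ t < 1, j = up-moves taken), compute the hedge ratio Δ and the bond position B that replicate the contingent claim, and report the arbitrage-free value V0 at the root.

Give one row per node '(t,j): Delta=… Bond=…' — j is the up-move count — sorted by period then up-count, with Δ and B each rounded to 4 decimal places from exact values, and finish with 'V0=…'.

The replicating-portfolio and risk-neutral prices coincide; use p* = (1.04−0.61)/(1.13−0.61) = 0.8269 for the latter.
Terminal values V(1,·): V(1,0)=0.0000, V(1,1)=26.4200
(0,0): S=139.0000. Δ = (V_up−V_dn)/(S_up−S_dn) = (26.4200−0.0000)/(157.0700−84.7900) = 0.3655. V = [p*·26.4200 + (1−p*)·0.0000]/1.04 = 21.0070. B = V − Δ·S = -29.8007.
Each (Δ,B) replicates both successor values, so the strategy is self-financing and V0 is arbitrage-free.

(0,0): Delta=0.3655 Bond=-29.8007
V0=21.0070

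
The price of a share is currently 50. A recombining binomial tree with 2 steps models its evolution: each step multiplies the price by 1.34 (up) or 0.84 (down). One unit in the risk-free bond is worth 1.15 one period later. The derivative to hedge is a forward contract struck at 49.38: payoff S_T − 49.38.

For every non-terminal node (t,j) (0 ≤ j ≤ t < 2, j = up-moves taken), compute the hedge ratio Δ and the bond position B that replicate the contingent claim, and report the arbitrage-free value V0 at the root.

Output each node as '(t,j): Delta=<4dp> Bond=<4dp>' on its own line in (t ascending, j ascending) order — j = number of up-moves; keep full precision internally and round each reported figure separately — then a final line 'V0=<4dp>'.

(0,0): Delta=1.0000 Bond=-37.3384
(1,0): Delta=1.0000 Bond=-42.9391
(1,1): Delta=1.0000 Bond=-42.9391
V0=12.6616

The replicating-portfolio and risk-neutral prices coincide; use p* = (1.15−0.84)/(1.34−0.84) = 0.6200 for the latter.
Terminal payoffs: V(2,0)=-14.1000, V(2,1)=6.9000, V(2,2)=40.4000
Node (1,0) S=42.0000: V=(p*·6.9000+(1−p*)·-14.1000)/1.15=-0.9391; Δ=(6.9000−-14.1000)/(56.2800−35.2800)=1.0000; B=V−Δ·S=-42.9391
Node (1,1) S=67.0000: V=(p*·40.4000+(1−p*)·6.9000)/1.15=24.0609; Δ=(40.4000−6.9000)/(89.7800−56.2800)=1.0000; B=V−Δ·S=-42.9391
Node (0,0) S=50.0000: V=(p*·24.0609+(1−p*)·-0.9391)/1.15=12.6616; Δ=(24.0609−-0.9391)/(67.0000−42.0000)=1.0000; B=V−Δ·S=-37.3384
Self-financing check: at every node Δ·S+B equals the discounted successor values.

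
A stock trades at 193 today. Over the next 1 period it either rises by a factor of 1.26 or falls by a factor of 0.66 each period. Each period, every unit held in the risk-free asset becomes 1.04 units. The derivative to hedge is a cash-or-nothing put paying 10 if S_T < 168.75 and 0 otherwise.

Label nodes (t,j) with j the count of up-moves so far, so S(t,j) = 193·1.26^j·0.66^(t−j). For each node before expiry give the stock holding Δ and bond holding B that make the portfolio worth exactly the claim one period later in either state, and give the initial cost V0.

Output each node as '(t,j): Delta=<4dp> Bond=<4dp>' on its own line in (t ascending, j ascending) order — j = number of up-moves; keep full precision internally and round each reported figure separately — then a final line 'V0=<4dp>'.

(0,0): Delta=-0.0864 Bond=20.1923
V0=3.5256

The replicating-portfolio and risk-neutral prices coincide; use p* = (1.04−0.66)/(1.26−0.66) = 0.6333 for the latter.
Payoff layer (t=1): V(1,0)=10.0000, V(1,1)=0.0000
Node (0,0) S=193.0000: V=(p*·0.0000+(1−p*)·10.0000)/1.04=3.5256; Δ=(0.0000−10.0000)/(243.1800−127.3800)=-0.0864; B=V−Δ·S=20.1923
Root portfolio cost Δ·193+B reproduces V0=3.5256.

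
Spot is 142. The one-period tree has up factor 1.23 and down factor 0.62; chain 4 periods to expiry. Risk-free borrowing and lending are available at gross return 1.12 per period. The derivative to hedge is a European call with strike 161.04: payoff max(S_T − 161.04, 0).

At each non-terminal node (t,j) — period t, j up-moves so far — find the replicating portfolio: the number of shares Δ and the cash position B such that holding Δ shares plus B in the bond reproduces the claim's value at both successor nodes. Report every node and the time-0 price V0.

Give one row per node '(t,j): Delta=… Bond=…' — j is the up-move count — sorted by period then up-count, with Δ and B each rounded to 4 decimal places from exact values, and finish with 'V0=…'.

(0,0): Delta=0.7378 Bond=-57.0167
(1,0): Delta=0.0278 Bond=-1.3565
(1,1): Delta=0.8165 Bond=-77.6091
(2,0): Delta=0.0000 Bond=0.0000
(2,1): Delta=0.0309 Bond=-1.8535
(2,2): Delta=0.9036 Bond=-105.6374
(3,0): Delta=0.0000 Bond=0.0000
(3,1): Delta=0.0000 Bond=0.0000
(3,2): Delta=0.0343 Bond=-2.5326
(3,3): Delta=1.0000 Bond=-143.7857
V0=47.7456

Under the risk-neutral measure, an up-move has probability p* = (R−d)/(u−d) = 0.8197 and values discount at R = 1.12.
At expiry t=4: V(4,0)=0.0000, V(4,1)=0.0000, V(4,2)=0.0000, V(4,3)=2.7907, V(4,4)=163.9790
  t=3,j=0: stock 33.8426 → up 41.6264 (V=0.0000), down 20.9824 (V=0.0000). Price 0.0000; hedge Δ=0.0000, bond B=0.0000.
  t=3,j=1: stock 67.1393 → up 82.5813 (V=0.0000), down 41.6264 (V=0.0000). Price 0.0000; hedge Δ=0.0000, bond B=0.0000.
  t=3,j=2: stock 133.1957 → up 163.8307 (V=2.7907), down 82.5813 (V=0.0000). Price 2.0424; hedge Δ=0.0343, bond B=-2.5326.
  t=3,j=3: stock 264.2431 → up 325.0190 (V=163.9790), down 163.8307 (V=2.7907). Price 120.4574; hedge Δ=1.0000, bond B=-143.7857.
  t=2,j=0: stock 54.5848 → up 67.1393 (V=0.0000), down 33.8426 (V=0.0000). Price 0.0000; hedge Δ=0.0000, bond B=0.0000.
  t=2,j=1: stock 108.2892 → up 133.1957 (V=2.0424), down 67.1393 (V=0.0000). Price 1.4947; hedge Δ=0.0309, bond B=-1.8535.
  t=2,j=2: stock 214.8318 → up 264.2431 (V=120.4574), down 133.1957 (V=2.0424). Price 88.4856; hedge Δ=0.9036, bond B=-105.6374.
  t=1,j=0: stock 88.0400 → up 108.2892 (V=1.4947), down 54.5848 (V=0.0000). Price 1.0939; hedge Δ=0.0278, bond B=-1.3565.
  t=1,j=1: stock 174.6600 → up 214.8318 (V=88.4856), down 108.2892 (V=1.4947). Price 64.9989; hedge Δ=0.8165, bond B=-77.6091.
  t=0,j=0: stock 142.0000 → up 174.6600 (V=64.9989), down 88.0400 (V=1.0939). Price 47.7456; hedge Δ=0.7378, bond B=-57.0167.
The time-0 hedge costs 47.7456, which is the no-arbitrage price.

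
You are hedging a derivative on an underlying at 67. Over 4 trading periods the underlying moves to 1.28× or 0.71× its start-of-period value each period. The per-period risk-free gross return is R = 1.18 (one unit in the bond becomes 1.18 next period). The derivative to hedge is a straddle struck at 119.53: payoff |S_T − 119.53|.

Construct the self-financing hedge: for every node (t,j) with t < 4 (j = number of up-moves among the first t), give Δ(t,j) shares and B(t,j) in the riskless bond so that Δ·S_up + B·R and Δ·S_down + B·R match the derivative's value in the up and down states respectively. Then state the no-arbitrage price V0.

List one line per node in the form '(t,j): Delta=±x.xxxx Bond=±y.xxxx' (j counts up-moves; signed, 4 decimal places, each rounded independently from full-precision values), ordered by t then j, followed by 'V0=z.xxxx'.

Under the risk-neutral measure, an up-move has probability p* = (R−d)/(u−d) = 0.8246 and values discount at R = 1.18.
Terminal payoffs: V(4,0)=102.5042, V(4,1)=88.8356, V(4,2)=64.1935, V(4,3)=19.7685, V(4,4)=60.3218
  t=3,j=0: stock 23.9800 → up 30.6944 (V=88.8356), down 17.0258 (V=102.5042). Price 77.3166; hedge Δ=-1.0000, bond B=101.2966.
  t=3,j=1: stock 43.2316 → up 55.3365 (V=64.1935), down 30.6944 (V=88.8356). Price 58.0650; hedge Δ=-1.0000, bond B=101.2966.
  t=3,j=2: stock 77.9387 → up 99.7615 (V=19.7685), down 55.3365 (V=64.1935). Price 23.3579; hedge Δ=-1.0000, bond B=101.2966.
  t=3,j=3: stock 140.5092 → up 179.8518 (V=60.3218), down 99.7615 (V=19.7685). Price 45.0908; hedge Δ=0.5063, bond B=-26.0553.
  t=2,j=0: stock 33.7747 → up 43.2316 (V=58.0650), down 23.9800 (V=77.3166). Price 52.0699; hedge Δ=-1.0000, bond B=85.8446.
  t=2,j=1: stock 60.8896 → up 77.9387 (V=23.3579), down 43.2316 (V=58.0650). Price 24.9550; hedge Δ=-1.0000, bond B=85.8446.
  t=2,j=2: stock 109.7728 → up 140.5092 (V=45.0908), down 77.9387 (V=23.3579). Price 34.9814; hedge Δ=0.3473, bond B=-3.1465.
  t=1,j=0: stock 47.5700 → up 60.8896 (V=24.9550), down 33.7747 (V=52.0699). Price 25.1796; hedge Δ=-1.0000, bond B=72.7496.
  t=1,j=1: stock 85.7600 → up 109.7728 (V=34.9814), down 60.8896 (V=24.9550). Price 28.1545; hedge Δ=0.2051, bond B=10.5644.
  t=0,j=0: stock 67.0000 → up 85.7600 (V=28.1545), down 47.5700 (V=25.1796). Price 23.4175; hedge Δ=0.0779, bond B=18.1984.
Self-financing check: at every node Δ·S+B equals the discounted successor values.

(0,0): Delta=0.0779 Bond=18.1984
(1,0): Delta=-1.0000 Bond=72.7496
(1,1): Delta=0.2051 Bond=10.5644
(2,0): Delta=-1.0000 Bond=85.8446
(2,1): Delta=-1.0000 Bond=85.8446
(2,2): Delta=0.3473 Bond=-3.1465
(3,0): Delta=-1.0000 Bond=101.2966
(3,1): Delta=-1.0000 Bond=101.2966
(3,2): Delta=-1.0000 Bond=101.2966
(3,3): Delta=0.5063 Bond=-26.0553
V0=23.4175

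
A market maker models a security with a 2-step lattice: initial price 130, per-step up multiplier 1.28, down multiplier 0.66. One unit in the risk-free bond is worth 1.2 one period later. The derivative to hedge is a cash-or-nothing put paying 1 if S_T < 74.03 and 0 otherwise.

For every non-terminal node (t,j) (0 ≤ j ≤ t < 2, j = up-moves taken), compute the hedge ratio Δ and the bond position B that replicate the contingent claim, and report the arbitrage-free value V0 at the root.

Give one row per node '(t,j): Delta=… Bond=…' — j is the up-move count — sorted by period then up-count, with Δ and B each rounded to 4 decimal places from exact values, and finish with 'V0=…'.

(0,0): Delta=-0.0013 Bond=0.1850
(1,0): Delta=-0.0188 Bond=1.7204
(1,1): Delta=0.0000 Bond=0.0000
V0=0.0116

Under the risk-neutral measure, an up-move has probability p* = (R−d)/(u−d) = 0.8710 and values discount at R = 1.2.
Payoff layer (t=2): V(2,0)=1.0000, V(2,1)=0.0000, V(2,2)=0.0000
Node (1,0) S=85.8000: V=(p*·0.0000+(1−p*)·1.0000)/1.2=0.1075; Δ=(0.0000−1.0000)/(109.8240−56.6280)=-0.0188; B=V−Δ·S=1.7204
Node (1,1) S=166.4000: V=(p*·0.0000+(1−p*)·0.0000)/1.2=0.0000; Δ=(0.0000−0.0000)/(212.9920−109.8240)=0.0000; B=V−Δ·S=0.0000
Node (0,0) S=130.0000: V=(p*·0.0000+(1−p*)·0.1075)/1.2=0.0116; Δ=(0.0000−0.1075)/(166.4000−85.8000)=-0.0013; B=V−Δ·S=0.1850
Check: Δ(0,0)·S0 + B(0,0) = 0.0116 = V0.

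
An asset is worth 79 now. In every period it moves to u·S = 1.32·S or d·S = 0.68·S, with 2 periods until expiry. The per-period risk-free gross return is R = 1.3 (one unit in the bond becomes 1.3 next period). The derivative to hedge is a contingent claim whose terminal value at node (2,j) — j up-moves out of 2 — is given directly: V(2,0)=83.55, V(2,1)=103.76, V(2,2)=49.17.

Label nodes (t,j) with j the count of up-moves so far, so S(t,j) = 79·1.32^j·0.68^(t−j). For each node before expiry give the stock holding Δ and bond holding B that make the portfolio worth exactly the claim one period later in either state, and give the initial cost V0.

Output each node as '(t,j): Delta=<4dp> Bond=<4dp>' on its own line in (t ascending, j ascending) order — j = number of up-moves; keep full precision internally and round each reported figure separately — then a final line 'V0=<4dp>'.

No-arbitrage ⇒ martingale measure with p* = (R−d)/(u−d) = 0.9688.
Terminal values V(2,·): V(2,0)=83.5500, V(2,1)=103.7600, V(2,2)=49.1700
(1,0): S=53.7200. Δ = (V_up−V_dn)/(S_up−S_dn) = (103.7600−83.5500)/(70.9104−36.5296) = 0.5878. V = [p*·103.7600 + (1−p*)·83.5500]/1.3 = 79.3296. B = V − Δ·S = 47.7514.
(1,1): S=104.2800. Δ = (V_up−V_dn)/(S_up−S_dn) = (49.1700−103.7600)/(137.6496−70.9104) = -0.8180. V = [p*·49.1700 + (1−p*)·103.7600]/1.3 = 39.1353. B = V − Δ·S = 124.4322.
(0,0): S=79.0000. Δ = (V_up−V_dn)/(S_up−S_dn) = (39.1353−79.3296)/(104.2800−53.7200) = -0.7950. V = [p*·39.1353 + (1−p*)·79.3296]/1.3 = 31.0703. B = V − Δ·S = 93.8738.
The time-0 hedge costs 31.0703, which is the no-arbitrage price.

(0,0): Delta=-0.7950 Bond=93.8738
(1,0): Delta=0.5878 Bond=47.7514
(1,1): Delta=-0.8180 Bond=124.4322
V0=31.0703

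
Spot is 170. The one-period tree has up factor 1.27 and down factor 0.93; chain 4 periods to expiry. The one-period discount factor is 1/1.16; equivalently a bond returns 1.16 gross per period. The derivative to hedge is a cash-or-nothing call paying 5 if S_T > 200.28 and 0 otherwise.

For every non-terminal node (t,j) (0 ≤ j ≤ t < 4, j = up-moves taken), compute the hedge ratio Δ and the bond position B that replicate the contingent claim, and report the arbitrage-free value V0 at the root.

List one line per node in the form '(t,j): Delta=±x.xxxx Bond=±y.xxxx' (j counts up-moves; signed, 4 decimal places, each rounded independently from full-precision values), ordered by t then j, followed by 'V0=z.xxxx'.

Since d<R<u, set p* = (R−d)/(u−d) = 0.6765; price each node as the discounted p*-expectation of its children.
Payoff layer (t=4): V(4,0)=0.0000, V(4,1)=0.0000, V(4,2)=5.0000, V(4,3)=5.0000, V(4,4)=5.0000
  t=3,j=0: stock 136.7407 → up 173.6607 (V=0.0000), down 127.1688 (V=0.0000). Price 0.0000; hedge Δ=0.0000, bond B=0.0000.
  t=3,j=1: stock 186.7319 → up 237.1495 (V=5.0000), down 173.6607 (V=0.0000). Price 2.9158; hedge Δ=0.0788, bond B=-11.7901.
  t=3,j=2: stock 254.9995 → up 323.8494 (V=5.0000), down 237.1495 (V=5.0000). Price 4.3103; hedge Δ=0.0000, bond B=4.3103.
  t=3,j=3: stock 348.2251 → up 442.2459 (V=5.0000), down 323.8494 (V=5.0000). Price 4.3103; hedge Δ=0.0000, bond B=4.3103.
  t=2,j=0: stock 147.0330 → up 186.7319 (V=2.9158), down 136.7407 (V=0.0000). Price 1.7004; hedge Δ=0.0583, bond B=-6.8755.
  t=2,j=1: stock 200.7870 → up 254.9995 (V=4.3103), down 186.7319 (V=2.9158). Price 3.3269; hedge Δ=0.0204, bond B=-0.7747.
  t=2,j=2: stock 274.1930 → up 348.2251 (V=4.3103), down 254.9995 (V=4.3103). Price 3.7158; hedge Δ=0.0000, bond B=3.7158.
  t=1,j=0: stock 158.1000 → up 200.7870 (V=3.3269), down 147.0330 (V=1.7004). Price 2.4144; hedge Δ=0.0303, bond B=-2.3694.
  t=1,j=1: stock 215.9000 → up 274.1930 (V=3.7158), down 200.7870 (V=3.3269). Price 3.0948; hedge Δ=0.0053, bond B=1.9509.
  t=0,j=0: stock 170.0000 → up 215.9000 (V=3.0948), down 158.1000 (V=2.4144). Price 2.4782; hedge Δ=0.0118, bond B=0.4768.
The time-0 hedge costs 2.4782, which is the no-arbitrage price.

(0,0): Delta=0.0118 Bond=0.4768
(1,0): Delta=0.0303 Bond=-2.3694
(1,1): Delta=0.0053 Bond=1.9509
(2,0): Delta=0.0583 Bond=-6.8755
(2,1): Delta=0.0204 Bond=-0.7747
(2,2): Delta=0.0000 Bond=3.7158
(3,0): Delta=0.0000 Bond=0.0000
(3,1): Delta=0.0788 Bond=-11.7901
(3,2): Delta=0.0000 Bond=4.3103
(3,3): Delta=0.0000 Bond=4.3103
V0=2.4782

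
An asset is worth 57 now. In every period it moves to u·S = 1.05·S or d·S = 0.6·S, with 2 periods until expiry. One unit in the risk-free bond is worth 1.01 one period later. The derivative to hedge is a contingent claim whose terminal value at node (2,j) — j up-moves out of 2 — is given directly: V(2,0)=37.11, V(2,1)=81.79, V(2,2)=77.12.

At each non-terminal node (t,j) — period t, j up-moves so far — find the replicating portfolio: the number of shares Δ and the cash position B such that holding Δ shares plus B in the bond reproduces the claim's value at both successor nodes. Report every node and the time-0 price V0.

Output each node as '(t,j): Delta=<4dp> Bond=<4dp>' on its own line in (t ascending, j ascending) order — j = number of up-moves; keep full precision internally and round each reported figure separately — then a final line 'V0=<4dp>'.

Under the risk-neutral measure, an up-move has probability p* = (R−d)/(u−d) = 0.9111 and values discount at R = 1.01.
At expiry t=2: V(2,0)=37.1100, V(2,1)=81.7900, V(2,2)=77.1200
Node (1,0) S=34.2000: V=(p*·81.7900+(1−p*)·37.1100)/1.01=77.0480; Δ=(81.7900−37.1100)/(35.9100−20.5200)=2.9032; B=V−Δ·S=-22.2409
Node (1,1) S=59.8500: V=(p*·77.1200+(1−p*)·81.7900)/1.01=76.7674; Δ=(77.1200−81.7900)/(62.8425−35.9100)=-0.1734; B=V−Δ·S=87.1452
Node (0,0) S=57.0000: V=(p*·76.7674+(1−p*)·77.0480)/1.01=76.0321; Δ=(76.7674−77.0480)/(59.8500−34.2000)=-0.0109; B=V−Δ·S=76.6554
Check: Δ(0,0)·S0 + B(0,0) = 76.0321 = V0.

(0,0): Delta=-0.0109 Bond=76.6554
(1,0): Delta=2.9032 Bond=-22.2409
(1,1): Delta=-0.1734 Bond=87.1452
V0=76.0321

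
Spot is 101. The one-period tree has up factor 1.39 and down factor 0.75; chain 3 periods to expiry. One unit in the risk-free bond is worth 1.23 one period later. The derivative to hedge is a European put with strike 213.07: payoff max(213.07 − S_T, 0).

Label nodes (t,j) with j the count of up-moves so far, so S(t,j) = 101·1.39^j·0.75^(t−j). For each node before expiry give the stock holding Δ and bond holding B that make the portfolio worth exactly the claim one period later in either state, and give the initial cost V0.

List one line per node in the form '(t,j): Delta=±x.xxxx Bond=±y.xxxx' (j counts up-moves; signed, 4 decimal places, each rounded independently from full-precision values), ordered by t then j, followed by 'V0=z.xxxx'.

(0,0): Delta=-0.6654 Bond=93.8920
(1,0): Delta=-1.0000 Bond=140.8355
(1,1): Delta=-0.6052 Bond=107.0378
(2,0): Delta=-1.0000 Bond=173.2276
(2,1): Delta=-1.0000 Bond=173.2276
(2,2): Delta=-0.5342 Bond=117.7994
V0=26.6897

No-arbitrage ⇒ martingale measure with p* = (R−d)/(u−d) = 0.7500.
Payoff layer (t=3): V(3,0)=170.4606, V(3,1)=134.1006, V(3,2)=66.7134, V(3,3)=0.0000
(2,0): S=56.8125. Δ = (V_up−V_dn)/(S_up−S_dn) = (134.1006−170.4606)/(78.9694−42.6094) = -1.0000. V = [p*·134.1006 + (1−p*)·170.4606]/1.23 = 116.4151. B = V − Δ·S = 173.2276.
(2,1): S=105.2925. Δ = (V_up−V_dn)/(S_up−S_dn) = (66.7134−134.1006)/(146.3566−78.9694) = -1.0000. V = [p*·66.7134 + (1−p*)·134.1006]/1.23 = 67.9351. B = V − Δ·S = 173.2276.
(2,2): S=195.1421. Δ = (V_up−V_dn)/(S_up−S_dn) = (0.0000−66.7134)/(271.2475−146.3566) = -0.5342. V = [p*·0.0000 + (1−p*)·66.7134]/1.23 = 13.5596. B = V − Δ·S = 117.7994.
(1,0): S=75.7500. Δ = (V_up−V_dn)/(S_up−S_dn) = (67.9351−116.4151)/(105.2925−56.8125) = -1.0000. V = [p*·67.9351 + (1−p*)·116.4151]/1.23 = 65.0855. B = V − Δ·S = 140.8355.
(1,1): S=140.3900. Δ = (V_up−V_dn)/(S_up−S_dn) = (13.5596−67.9351)/(195.1421−105.2925) = -0.6052. V = [p*·13.5596 + (1−p*)·67.9351]/1.23 = 22.0760. B = V − Δ·S = 107.0378.
(0,0): S=101.0000. Δ = (V_up−V_dn)/(S_up−S_dn) = (22.0760−65.0855)/(140.3900−75.7500) = -0.6654. V = [p*·22.0760 + (1−p*)·65.0855]/1.23 = 26.6897. B = V − Δ·S = 93.8920.
The time-0 hedge costs 26.6897, which is the no-arbitrage price.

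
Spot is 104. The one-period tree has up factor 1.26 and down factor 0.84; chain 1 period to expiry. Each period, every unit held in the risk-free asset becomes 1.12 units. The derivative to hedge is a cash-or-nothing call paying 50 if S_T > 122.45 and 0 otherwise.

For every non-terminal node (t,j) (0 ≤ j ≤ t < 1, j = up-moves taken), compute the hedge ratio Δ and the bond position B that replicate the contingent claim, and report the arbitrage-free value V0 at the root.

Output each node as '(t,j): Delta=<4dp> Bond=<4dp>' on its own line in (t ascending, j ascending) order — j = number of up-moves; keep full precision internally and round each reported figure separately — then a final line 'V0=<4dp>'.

(0,0): Delta=1.1447 Bond=-89.2857
V0=29.7619

Under the risk-neutral measure, an up-move has probability p* = (R−d)/(u−d) = 0.6667 and values discount at R = 1.12.
Terminal values V(1,·): V(1,0)=0.0000, V(1,1)=50.0000
(0,0): S=104.0000. Δ = (V_up−V_dn)/(S_up−S_dn) = (50.0000−0.0000)/(131.0400−87.3600) = 1.1447. V = [p*·50.0000 + (1−p*)·0.0000]/1.12 = 29.7619. B = V − Δ·S = -89.2857.
The time-0 hedge costs 29.7619, which is the no-arbitrage price.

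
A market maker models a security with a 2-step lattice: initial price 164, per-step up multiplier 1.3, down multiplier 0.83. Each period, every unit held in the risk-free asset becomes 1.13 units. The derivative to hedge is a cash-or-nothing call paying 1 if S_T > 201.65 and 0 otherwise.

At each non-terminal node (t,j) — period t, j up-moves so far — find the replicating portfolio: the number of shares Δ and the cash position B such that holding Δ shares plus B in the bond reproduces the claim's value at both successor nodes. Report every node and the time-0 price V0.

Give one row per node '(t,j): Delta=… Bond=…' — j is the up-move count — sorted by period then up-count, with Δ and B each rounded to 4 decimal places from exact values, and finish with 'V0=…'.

The replicating-portfolio and risk-neutral prices coincide; use p* = (1.13−0.83)/(1.3−0.83) = 0.6383 for the latter.
At expiry t=2: V(2,0)=0.0000, V(2,1)=0.0000, V(2,2)=1.0000
  t=1,j=0: stock 136.1200 → up 176.9560 (V=0.0000), down 112.9796 (V=0.0000). Price 0.0000; hedge Δ=0.0000, bond B=0.0000.
  t=1,j=1: stock 213.2000 → up 277.1600 (V=1.0000), down 176.9560 (V=0.0000). Price 0.5649; hedge Δ=0.0100, bond B=-1.5628.
  t=0,j=0: stock 164.0000 → up 213.2000 (V=0.5649), down 136.1200 (V=0.0000). Price 0.3191; hedge Δ=0.0073, bond B=-0.8828.
Root portfolio cost Δ·164+B reproduces V0=0.3191.

(0,0): Delta=0.0073 Bond=-0.8828
(1,0): Delta=0.0000 Bond=0.0000
(1,1): Delta=0.0100 Bond=-1.5628
V0=0.3191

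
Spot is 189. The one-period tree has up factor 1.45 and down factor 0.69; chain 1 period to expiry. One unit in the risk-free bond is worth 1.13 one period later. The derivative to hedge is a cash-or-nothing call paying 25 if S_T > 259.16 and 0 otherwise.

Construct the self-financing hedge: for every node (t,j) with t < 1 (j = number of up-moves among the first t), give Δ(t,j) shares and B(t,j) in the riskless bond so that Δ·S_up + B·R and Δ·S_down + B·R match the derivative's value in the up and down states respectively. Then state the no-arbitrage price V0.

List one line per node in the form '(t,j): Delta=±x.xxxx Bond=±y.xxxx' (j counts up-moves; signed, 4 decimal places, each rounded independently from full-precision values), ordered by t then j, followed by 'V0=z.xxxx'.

Under the risk-neutral measure, an up-move has probability p* = (R−d)/(u−d) = 0.5789 and values discount at R = 1.13.
At expiry t=1: V(1,0)=0.0000, V(1,1)=25.0000
Node (0,0) S=189.0000: V=(p*·25.0000+(1−p*)·0.0000)/1.13=12.8086; Δ=(25.0000−0.0000)/(274.0500−130.4100)=0.1740; B=V−Δ·S=-20.0862
Root portfolio cost Δ·189+B reproduces V0=12.8086.

(0,0): Delta=0.1740 Bond=-20.0862
V0=12.8086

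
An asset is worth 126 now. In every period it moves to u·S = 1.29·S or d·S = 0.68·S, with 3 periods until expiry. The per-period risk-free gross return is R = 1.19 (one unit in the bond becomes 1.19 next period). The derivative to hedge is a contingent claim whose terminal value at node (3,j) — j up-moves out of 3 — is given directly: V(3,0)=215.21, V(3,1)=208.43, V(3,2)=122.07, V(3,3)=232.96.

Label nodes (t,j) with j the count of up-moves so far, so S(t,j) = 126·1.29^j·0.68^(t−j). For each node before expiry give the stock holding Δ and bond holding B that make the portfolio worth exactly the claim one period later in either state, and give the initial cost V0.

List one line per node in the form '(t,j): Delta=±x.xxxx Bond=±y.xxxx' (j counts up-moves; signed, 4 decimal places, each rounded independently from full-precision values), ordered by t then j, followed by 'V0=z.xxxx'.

The replicating-portfolio and risk-neutral prices coincide; use p* = (1.19−0.68)/(1.29−0.68) = 0.8361 for the latter.
At expiry t=3: V(3,0)=215.2100, V(3,1)=208.4300, V(3,2)=122.0700, V(3,3)=232.9600
(2,0): S=58.2624. Δ = (V_up−V_dn)/(S_up−S_dn) = (208.4300−215.2100)/(75.1585−39.6184) = -0.1908. V = [p*·208.4300 + (1−p*)·215.2100]/1.19 = 176.0853. B = V − Δ·S = 187.2000.
(2,1): S=110.5272. Δ = (V_up−V_dn)/(S_up−S_dn) = (122.0700−208.4300)/(142.5801−75.1585) = -1.2809. V = [p*·122.0700 + (1−p*)·208.4300]/1.19 = 114.4768. B = V − Δ·S = 256.0506.
(2,2): S=209.6766. Δ = (V_up−V_dn)/(S_up−S_dn) = (232.9600−122.0700)/(270.4828−142.5801) = 0.8670. V = [p*·232.9600 + (1−p*)·122.0700]/1.19 = 180.4885. B = V − Δ·S = -1.2984.
(1,0): S=85.6800. Δ = (V_up−V_dn)/(S_up−S_dn) = (114.4768−176.0853)/(110.5272−58.2624) = -1.1788. V = [p*·114.4768 + (1−p*)·176.0853]/1.19 = 104.6862. B = V − Δ·S = 205.6837.
(1,1): S=162.5400. Δ = (V_up−V_dn)/(S_up−S_dn) = (180.4885−114.4768)/(209.6766−110.5272) = 0.6658. V = [p*·180.4885 + (1−p*)·114.4768]/1.19 = 142.5772. B = V − Δ·S = 34.3613.
(0,0): S=126.0000. Δ = (V_up−V_dn)/(S_up−S_dn) = (142.5772−104.6862)/(162.5400−85.6800) = 0.4930. V = [p*·142.5772 + (1−p*)·104.6862]/1.19 = 114.5929. B = V − Δ·S = 52.4764.
Root portfolio cost Δ·126+B reproduces V0=114.5929.

(0,0): Delta=0.4930 Bond=52.4764
(1,0): Delta=-1.1788 Bond=205.6837
(1,1): Delta=0.6658 Bond=34.3613
(2,0): Delta=-0.1908 Bond=187.2000
(2,1): Delta=-1.2809 Bond=256.0506
(2,2): Delta=0.8670 Bond=-1.2984
V0=114.5929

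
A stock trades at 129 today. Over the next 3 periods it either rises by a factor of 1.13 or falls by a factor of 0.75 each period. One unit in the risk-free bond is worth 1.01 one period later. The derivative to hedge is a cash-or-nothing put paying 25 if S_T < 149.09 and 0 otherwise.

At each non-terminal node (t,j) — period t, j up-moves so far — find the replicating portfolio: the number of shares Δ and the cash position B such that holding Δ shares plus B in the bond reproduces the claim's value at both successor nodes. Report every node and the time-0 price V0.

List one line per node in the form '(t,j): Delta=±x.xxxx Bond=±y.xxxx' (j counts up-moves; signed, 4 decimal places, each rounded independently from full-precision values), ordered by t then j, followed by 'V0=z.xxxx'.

(0,0): Delta=-0.2340 Bond=46.6846
(1,0): Delta=0.0000 Bond=24.5074
(1,1): Delta=-0.3057 Bond=57.6026
(2,0): Delta=0.0000 Bond=24.7525
(2,1): Delta=0.0000 Bond=24.7525
(2,2): Delta=-0.3994 Bond=73.6060
V0=16.4925

No-arbitrage ⇒ martingale measure with p* = (R−d)/(u−d) = 0.6842.
At expiry t=3: V(3,0)=25.0000, V(3,1)=25.0000, V(3,2)=25.0000, V(3,3)=0.0000
(2,0): S=72.5625. Δ = (V_up−V_dn)/(S_up−S_dn) = (25.0000−25.0000)/(81.9956−54.4219) = 0.0000. V = [p*·25.0000 + (1−p*)·25.0000]/1.01 = 24.7525. B = V − Δ·S = 24.7525.
(2,1): S=109.3275. Δ = (V_up−V_dn)/(S_up−S_dn) = (25.0000−25.0000)/(123.5401−81.9956) = 0.0000. V = [p*·25.0000 + (1−p*)·25.0000]/1.01 = 24.7525. B = V − Δ·S = 24.7525.
(2,2): S=164.7201. Δ = (V_up−V_dn)/(S_up−S_dn) = (0.0000−25.0000)/(186.1337−123.5401) = -0.3994. V = [p*·0.0000 + (1−p*)·25.0000]/1.01 = 7.8166. B = V − Δ·S = 73.6060.
(1,0): S=96.7500. Δ = (V_up−V_dn)/(S_up−S_dn) = (24.7525−24.7525)/(109.3275−72.5625) = 0.0000. V = [p*·24.7525 + (1−p*)·24.7525]/1.01 = 24.5074. B = V − Δ·S = 24.5074.
(1,1): S=145.7700. Δ = (V_up−V_dn)/(S_up−S_dn) = (7.8166−24.7525)/(164.7201−109.3275) = -0.3057. V = [p*·7.8166 + (1−p*)·24.7525]/1.01 = 13.0344. B = V − Δ·S = 57.6026.
(0,0): S=129.0000. Δ = (V_up−V_dn)/(S_up−S_dn) = (13.0344−24.5074)/(145.7700−96.7500) = -0.2340. V = [p*·13.0344 + (1−p*)·24.5074]/1.01 = 16.4925. B = V − Δ·S = 46.6846.
Self-financing check: at every node Δ·S+B equals the discounted successor values.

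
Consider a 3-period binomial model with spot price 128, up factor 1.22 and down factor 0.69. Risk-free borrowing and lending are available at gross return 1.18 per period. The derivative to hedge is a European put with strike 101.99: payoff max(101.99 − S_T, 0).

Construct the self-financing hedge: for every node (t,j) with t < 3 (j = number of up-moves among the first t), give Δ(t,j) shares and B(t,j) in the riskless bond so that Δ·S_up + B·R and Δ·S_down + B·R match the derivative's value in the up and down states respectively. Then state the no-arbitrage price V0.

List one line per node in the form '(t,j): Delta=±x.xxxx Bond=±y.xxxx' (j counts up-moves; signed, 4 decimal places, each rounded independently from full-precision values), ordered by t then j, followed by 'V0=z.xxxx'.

Risk-neutral probability p* = (R−d)/(u−d) = (1.18−0.69)/(1.22−0.69) = 0.9245.
Terminal values V(3,·): V(3,0)=59.9408, V(3,1)=27.6422, V(3,2)=0.0000, V(3,3)=0.0000
Node (2,0) S=60.9408: V=(p*·27.6422+(1−p*)·59.9408)/1.18=25.4914; Δ=(27.6422−59.9408)/(74.3478−42.0492)=-1.0000; B=V−Δ·S=86.4322
Node (2,1) S=107.7504: V=(p*·0.0000+(1−p*)·27.6422)/1.18=1.7680; Δ=(0.0000−27.6422)/(131.4555−74.3478)=-0.4840; B=V−Δ·S=53.9231
Node (2,2) S=190.5152: V=(p*·0.0000+(1−p*)·0.0000)/1.18=0.0000; Δ=(0.0000−0.0000)/(232.4285−131.4555)=0.0000; B=V−Δ·S=0.0000
Node (1,0) S=88.3200: V=(p*·1.7680+(1−p*)·25.4914)/1.18=3.0156; Δ=(1.7680−25.4914)/(107.7504−60.9408)=-0.5068; B=V−Δ·S=47.7768
Node (1,1) S=156.1600: V=(p*·0.0000+(1−p*)·1.7680)/1.18=0.1131; Δ=(0.0000−1.7680)/(190.5152−107.7504)=-0.0214; B=V−Δ·S=3.4489
Node (0,0) S=128.0000: V=(p*·0.1131+(1−p*)·3.0156)/1.18=0.2815; Δ=(0.1131−3.0156)/(156.1600−88.3200)=-0.0428; B=V−Δ·S=5.7579
Check: Δ(0,0)·S0 + B(0,0) = 0.2815 = V0.

(0,0): Delta=-0.0428 Bond=5.7579
(1,0): Delta=-0.5068 Bond=47.7768
(1,1): Delta=-0.0214 Bond=3.4489
(2,0): Delta=-1.0000 Bond=86.4322
(2,1): Delta=-0.4840 Bond=53.9231
(2,2): Delta=0.0000 Bond=0.0000
V0=0.2815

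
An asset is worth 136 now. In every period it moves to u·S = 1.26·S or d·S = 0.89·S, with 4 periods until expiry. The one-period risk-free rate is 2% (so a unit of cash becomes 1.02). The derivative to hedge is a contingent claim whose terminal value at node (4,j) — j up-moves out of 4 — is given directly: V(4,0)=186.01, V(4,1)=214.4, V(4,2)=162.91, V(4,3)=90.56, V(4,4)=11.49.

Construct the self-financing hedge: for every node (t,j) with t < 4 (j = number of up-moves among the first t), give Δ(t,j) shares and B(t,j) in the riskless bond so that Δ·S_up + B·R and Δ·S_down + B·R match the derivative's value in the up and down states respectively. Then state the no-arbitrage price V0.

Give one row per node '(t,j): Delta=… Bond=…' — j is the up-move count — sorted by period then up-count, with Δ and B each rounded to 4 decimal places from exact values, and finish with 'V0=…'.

Since d<R<u, set p* = (R−d)/(u−d) = 0.3514; price each node as the discounted p*-expectation of its children.
At expiry t=4: V(4,0)=186.0100, V(4,1)=214.4000, V(4,2)=162.9100, V(4,3)=90.5600, V(4,4)=11.4900
(3,0): S=95.8758. Δ = (V_up−V_dn)/(S_up−S_dn) = (214.4000−186.0100)/(120.8035−85.3294) = 0.8003. V = [p*·214.4000 + (1−p*)·186.0100]/1.02 = 192.1420. B = V − Δ·S = 115.4123.
(3,1): S=135.7343. Δ = (V_up−V_dn)/(S_up−S_dn) = (162.9100−214.4000)/(171.0252−120.8035) = -1.0253. V = [p*·162.9100 + (1−p*)·214.4000]/1.02 = 192.4597. B = V − Δ·S = 331.6219.
(3,2): S=192.1631. Δ = (V_up−V_dn)/(S_up−S_dn) = (90.5600−162.9100)/(242.1255−171.0252) = -1.0176. V = [p*·90.5600 + (1−p*)·162.9100]/1.02 = 134.7939. B = V − Δ·S = 330.3344.
(3,3): S=272.0511. Δ = (V_up−V_dn)/(S_up−S_dn) = (11.4900−90.5600)/(342.7844−242.1255) = -0.7855. V = [p*·11.4900 + (1−p*)·90.5600]/1.02 = 61.5477. B = V − Δ·S = 275.2504.
(2,0): S=107.7256. Δ = (V_up−V_dn)/(S_up−S_dn) = (192.4597−192.1420)/(135.7343−95.8758) = 0.0080. V = [p*·192.4597 + (1−p*)·192.1420]/1.02 = 188.4840. B = V − Δ·S = 187.6253.
(2,1): S=152.5104. Δ = (V_up−V_dn)/(S_up−S_dn) = (134.7939−192.4597)/(192.1631−135.7343) = -1.0219. V = [p*·134.7939 + (1−p*)·192.4597]/1.02 = 168.8223. B = V − Δ·S = 324.6760.
(2,2): S=215.9136. Δ = (V_up−V_dn)/(S_up−S_dn) = (61.5477−134.7939)/(272.0511−192.1631) = -0.9169. V = [p*·61.5477 + (1−p*)·134.7939]/1.02 = 106.9203. B = V − Δ·S = 304.8829.
(1,0): S=121.0400. Δ = (V_up−V_dn)/(S_up−S_dn) = (168.8223−188.4840)/(152.5104−107.7256) = -0.4390. V = [p*·168.8223 + (1−p*)·188.4840]/1.02 = 178.0155. B = V − Δ·S = 231.1552.
(1,1): S=171.3600. Δ = (V_up−V_dn)/(S_up−S_dn) = (106.9203−168.8223)/(215.9136−152.5104) = -0.9763. V = [p*·106.9203 + (1−p*)·168.8223]/1.02 = 144.1892. B = V − Δ·S = 311.4918.
(0,0): S=136.0000. Δ = (V_up−V_dn)/(S_up−S_dn) = (144.1892−178.0155)/(171.3600−121.0400) = -0.6722. V = [p*·144.1892 + (1−p*)·178.0155]/1.02 = 162.8731. B = V − Δ·S = 254.2956.
Check: Δ(0,0)·S0 + B(0,0) = 162.8731 = V0.

(0,0): Delta=-0.6722 Bond=254.2956
(1,0): Delta=-0.4390 Bond=231.1552
(1,1): Delta=-0.9763 Bond=311.4918
(2,0): Delta=0.0080 Bond=187.6253
(2,1): Delta=-1.0219 Bond=324.6760
(2,2): Delta=-0.9169 Bond=304.8829
(3,0): Delta=0.8003 Bond=115.4123
(3,1): Delta=-1.0253 Bond=331.6219
(3,2): Delta=-1.0176 Bond=330.3344
(3,3): Delta=-0.7855 Bond=275.2504
V0=162.8731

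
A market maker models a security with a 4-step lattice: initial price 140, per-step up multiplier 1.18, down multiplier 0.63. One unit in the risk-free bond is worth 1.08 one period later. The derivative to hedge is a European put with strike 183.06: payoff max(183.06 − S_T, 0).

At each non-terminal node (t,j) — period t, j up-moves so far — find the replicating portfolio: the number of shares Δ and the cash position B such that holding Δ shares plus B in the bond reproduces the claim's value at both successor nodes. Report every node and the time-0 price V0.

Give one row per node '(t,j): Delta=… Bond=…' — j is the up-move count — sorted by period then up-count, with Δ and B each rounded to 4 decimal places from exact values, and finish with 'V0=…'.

(0,0): Delta=-0.5010 Bond=93.8042
(1,0): Delta=-1.0000 Bond=145.3189
(1,1): Delta=-0.4418 Bond=91.5284
(2,0): Delta=-1.0000 Bond=156.9444
(2,1): Delta=-1.0000 Bond=156.9444
(2,2): Delta=-0.3756 Bond=85.9410
(3,0): Delta=-1.0000 Bond=169.5000
(3,1): Delta=-1.0000 Bond=169.5000
(3,2): Delta=-1.0000 Bond=169.5000
(3,3): Delta=-0.3015 Bond=75.7754
V0=23.6620

Risk-neutral probability p* = (R−d)/(u−d) = (1.08−0.63)/(1.18−0.63) = 0.8182.
Terminal payoffs: V(4,0)=161.0059, V(4,1)=141.7522, V(4,2)=105.6899, V(4,3)=38.1446, V(4,4)=0.0000
  t=3,j=0: stock 35.0066 → up 41.3078 (V=141.7522), down 22.0541 (V=161.0059). Price 134.4934; hedge Δ=-1.0000, bond B=169.5000.
  t=3,j=1: stock 65.5679 → up 77.3701 (V=105.6899), down 41.3078 (V=141.7522). Price 103.9321; hedge Δ=-1.0000, bond B=169.5000.
  t=3,j=2: stock 122.8097 → up 144.9154 (V=38.1446), down 77.3701 (V=105.6899). Price 46.6903; hedge Δ=-1.0000, bond B=169.5000.
  t=3,j=3: stock 230.0245 → up 271.4289 (V=0.0000), down 144.9154 (V=38.1446). Price 6.4216; hedge Δ=-0.3015, bond B=75.7754.
  t=2,j=0: stock 55.5660 → up 65.5679 (V=103.9321), down 35.0066 (V=134.4934). Price 101.3784; hedge Δ=-1.0000, bond B=156.9444.
  t=2,j=1: stock 104.0760 → up 122.8097 (V=46.6903), down 65.5679 (V=103.9321). Price 52.8684; hedge Δ=-1.0000, bond B=156.9444.
  t=2,j=2: stock 194.9360 → up 230.0245 (V=6.4216), down 122.8097 (V=46.6903). Price 12.7252; hedge Δ=-0.3756, bond B=85.9410.
  t=1,j=0: stock 88.2000 → up 104.0760 (V=52.8684), down 55.5660 (V=101.3784). Price 57.1189; hedge Δ=-1.0000, bond B=145.3189.
  t=1,j=1: stock 165.2000 → up 194.9360 (V=12.7252), down 104.0760 (V=52.8684). Price 18.5407; hedge Δ=-0.4418, bond B=91.5284.
  t=0,j=0: stock 140.0000 → up 165.2000 (V=18.5407), down 88.2000 (V=57.1189). Price 23.6620; hedge Δ=-0.5010, bond B=93.8042.
The time-0 hedge costs 23.6620, which is the no-arbitrage price.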